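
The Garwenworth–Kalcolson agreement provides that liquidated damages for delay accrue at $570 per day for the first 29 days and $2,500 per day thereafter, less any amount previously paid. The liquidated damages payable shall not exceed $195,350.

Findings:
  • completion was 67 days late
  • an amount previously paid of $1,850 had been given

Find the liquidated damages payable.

First 29 days: 29 × $570 = $16,530
Remaining days: (67 − 29) × $2,500 = $95,000
Accrued per-day damages: $16,530 + $95,000 = $111,530
Less amount previously paid: $111,530 − $1,850 = $109,680
Cap at $195,350: $109,680 is within the cap, no reduction.

$109,680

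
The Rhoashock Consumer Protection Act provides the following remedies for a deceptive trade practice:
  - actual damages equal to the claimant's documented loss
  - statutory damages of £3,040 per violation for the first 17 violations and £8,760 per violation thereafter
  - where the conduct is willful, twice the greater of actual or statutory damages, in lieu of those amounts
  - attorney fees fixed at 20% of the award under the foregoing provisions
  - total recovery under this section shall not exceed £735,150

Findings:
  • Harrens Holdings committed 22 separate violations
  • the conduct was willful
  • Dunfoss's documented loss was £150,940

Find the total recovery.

£362,256

First 17 violations: 17 × £3,040 = £51,680
Remaining violations: (22 − 17) × £8,760 = £43,800
Statutory damages: £51,680 + £43,800 = £95,480
Greater of actual damages (£150,940) or statutory damages (£95,480): £150,940
Doubled: 2 × £150,940 = £301,880
Attorney fees: 20% of £301,880 = £60,376
Total before cap: £301,880 + £60,376 = £362,256
Cap at £735,150: £362,256 is within the cap, no reduction.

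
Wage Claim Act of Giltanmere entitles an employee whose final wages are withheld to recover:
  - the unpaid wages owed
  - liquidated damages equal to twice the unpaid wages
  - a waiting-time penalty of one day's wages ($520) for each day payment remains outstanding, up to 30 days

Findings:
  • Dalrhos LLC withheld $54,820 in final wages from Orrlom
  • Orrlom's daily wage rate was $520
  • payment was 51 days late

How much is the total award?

Doubled: 2 × $54,820 = $109,640
Penalty days: min(51, 30) = 30
Waiting-time penalty: 30 × $520 = $15,600
Total award: $54,820 + $109,640 + $15,600 = $180,060

Total award: $180,060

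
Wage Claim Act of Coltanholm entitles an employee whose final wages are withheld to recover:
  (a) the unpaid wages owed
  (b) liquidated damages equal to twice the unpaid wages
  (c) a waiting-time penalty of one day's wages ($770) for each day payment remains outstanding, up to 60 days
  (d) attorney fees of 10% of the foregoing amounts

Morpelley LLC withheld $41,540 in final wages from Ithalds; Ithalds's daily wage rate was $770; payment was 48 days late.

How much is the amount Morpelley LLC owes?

Doubled: 2 × $41,540 = $83,080
Penalty days: min(48, 60) = 48
Waiting-time penalty: 48 × $770 = $36,960
Subtotal: $41,540 + $83,080 + $36,960 = $161,580
Attorney fees: 10% of $161,580 = $16,158
Total award: $161,580 + $16,158 = $177,738

$177,738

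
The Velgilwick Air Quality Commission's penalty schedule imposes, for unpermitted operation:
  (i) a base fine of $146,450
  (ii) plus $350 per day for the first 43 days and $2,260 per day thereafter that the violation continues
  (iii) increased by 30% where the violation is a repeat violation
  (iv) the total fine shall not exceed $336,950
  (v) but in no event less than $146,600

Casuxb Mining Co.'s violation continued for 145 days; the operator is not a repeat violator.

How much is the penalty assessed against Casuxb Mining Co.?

$336,950

First 43 days: 43 × $350 = $15,050
Remaining days: (145 − 43) × $2,260 = $230,520
Per-day component: $15,050 + $230,520 = $245,570
Base plus per-day: $146,450 + $245,570 = $392,020
The operator is not a repeat violator: no 30% increase.
Cap at $336,950: $392,020 exceeds the cap → $336,950
Minimum $146,600: $336,950 meets the minimum, no increase.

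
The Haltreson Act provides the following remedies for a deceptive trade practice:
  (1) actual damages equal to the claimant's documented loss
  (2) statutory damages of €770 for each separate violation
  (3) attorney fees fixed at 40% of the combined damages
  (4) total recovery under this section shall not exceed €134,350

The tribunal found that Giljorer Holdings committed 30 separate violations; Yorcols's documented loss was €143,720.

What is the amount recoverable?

€134,350

Statutory damages: 30 × €770 = €23,100
Combined damages: €143,720 + €23,100 = €166,820
Attorney fees: 40% of €166,820 = €66,728
Total before cap: €166,820 + €66,728 = €233,548
Cap at €134,350: €233,548 exceeds the cap → €134,350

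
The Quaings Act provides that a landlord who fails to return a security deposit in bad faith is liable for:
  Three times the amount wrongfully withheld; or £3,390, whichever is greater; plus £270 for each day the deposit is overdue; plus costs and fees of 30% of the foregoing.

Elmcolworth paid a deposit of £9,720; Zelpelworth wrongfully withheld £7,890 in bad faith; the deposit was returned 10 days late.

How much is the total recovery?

Trebled: 3 × £7,890 = £23,670
Minimum £3,390: £23,670 meets the minimum, no increase.
Late-return penalty: 10 × £270 = £2,700
Damages plus late penalty: £23,670 + £2,700 = £26,370
Costs and fees: 30% of £26,370 = £7,911
Total recovery: £26,370 + £7,911 = £34,281

£34,281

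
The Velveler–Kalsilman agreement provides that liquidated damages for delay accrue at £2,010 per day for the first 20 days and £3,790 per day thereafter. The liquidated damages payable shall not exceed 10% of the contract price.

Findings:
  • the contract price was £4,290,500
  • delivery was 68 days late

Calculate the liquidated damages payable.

First 20 days: 20 × £2,010 = £40,200
Remaining days: (68 − 20) × £3,790 = £181,920
Accrued per-day damages: £40,200 + £181,920 = £222,120
Cap: 10% of £4,290,500 = £429,050
Cap at £429,050: £222,120 is within the cap, no reduction.

£222,120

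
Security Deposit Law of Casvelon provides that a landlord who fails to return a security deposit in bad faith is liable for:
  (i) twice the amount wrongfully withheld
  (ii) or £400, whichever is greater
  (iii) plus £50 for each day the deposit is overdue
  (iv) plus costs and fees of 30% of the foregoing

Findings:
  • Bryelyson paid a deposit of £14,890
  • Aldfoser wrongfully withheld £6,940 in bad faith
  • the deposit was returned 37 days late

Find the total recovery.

£20,449

Doubled: 2 × £6,940 = £13,880
Minimum £400: £13,880 meets the minimum, no increase.
Late-return penalty: 37 × £50 = £1,850
Damages plus late penalty: £13,880 + £1,850 = £15,730
Costs and fees: 30% of £15,730 = £4,719
Total recovery: £15,730 + £4,719 = £20,449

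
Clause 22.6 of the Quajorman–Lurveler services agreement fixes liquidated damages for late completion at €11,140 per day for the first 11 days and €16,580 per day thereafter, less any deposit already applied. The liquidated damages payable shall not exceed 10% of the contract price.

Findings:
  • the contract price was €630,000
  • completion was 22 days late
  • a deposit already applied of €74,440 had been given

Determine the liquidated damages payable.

€63,000

First 11 days: 11 × €11,140 = €122,540
Remaining days: (22 − 11) × €16,580 = €182,380
Accrued per-day damages: €122,540 + €182,380 = €304,920
Less deposit already applied: €304,920 − €74,440 = €230,480
Cap: 10% of €630,000 = €63,000
Cap at €63,000: €230,480 exceeds the cap → €63,000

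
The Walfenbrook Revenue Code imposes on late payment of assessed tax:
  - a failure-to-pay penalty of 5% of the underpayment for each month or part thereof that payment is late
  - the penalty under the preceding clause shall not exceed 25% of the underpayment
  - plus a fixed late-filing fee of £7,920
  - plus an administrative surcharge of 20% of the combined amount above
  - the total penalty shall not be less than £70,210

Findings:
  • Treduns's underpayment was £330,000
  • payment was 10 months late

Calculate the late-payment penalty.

Accrued rate: 5% × 10 = 50%, capped at 25% → 25%
Failure-to-pay penalty: 25% of £330,000 = £82,500
Penalty before surcharge: £82,500 + £7,920 = £90,420
Administrative surcharge: 20% of £90,420 = £18,084
Total penalty: £90,420 + £18,084 = £108,504
Minimum £70,210: £108,504 meets the minimum, no increase.

Penalty: £108,504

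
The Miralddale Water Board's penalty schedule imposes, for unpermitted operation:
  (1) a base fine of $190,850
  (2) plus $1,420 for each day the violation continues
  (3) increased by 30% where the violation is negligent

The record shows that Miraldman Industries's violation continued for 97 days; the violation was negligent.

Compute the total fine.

$427,167

Per-day component: 97 × $1,420 = $137,740
Base plus per-day: $190,850 + $137,740 = $328,590
Enhancement: 30% of $328,590 = $98,577
Enhanced fine: $328,590 + $98,577 = $427,167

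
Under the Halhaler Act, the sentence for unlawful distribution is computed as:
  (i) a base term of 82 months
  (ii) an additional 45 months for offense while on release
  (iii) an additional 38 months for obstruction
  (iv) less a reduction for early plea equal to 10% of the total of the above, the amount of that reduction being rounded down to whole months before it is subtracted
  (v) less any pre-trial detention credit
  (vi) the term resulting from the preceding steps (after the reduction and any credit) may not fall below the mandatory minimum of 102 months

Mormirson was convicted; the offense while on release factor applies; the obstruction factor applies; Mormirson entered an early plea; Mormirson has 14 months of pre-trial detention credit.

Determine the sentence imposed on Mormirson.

Offense while on release enhancement: +45 months
Obstruction enhancement: +38 months
Adjusted term: 82 months + 45 months + 38 months = 165 months
Early plea reduction: 10% of 165 months = 16 months (rounded down)
After reduction: 165 − 16 = 149 months
Less pre-trial detention credit: 149 months − 14 months = 135 months
Minimum 102 months: 135 months meets the minimum, no increase.

135 months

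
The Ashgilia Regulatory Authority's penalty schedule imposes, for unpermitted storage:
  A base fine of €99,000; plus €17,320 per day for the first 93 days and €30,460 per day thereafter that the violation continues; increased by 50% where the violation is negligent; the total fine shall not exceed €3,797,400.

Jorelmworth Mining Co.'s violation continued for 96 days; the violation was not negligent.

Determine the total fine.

€1,801,140

First 93 days: 93 × €17,320 = €1,610,760
Remaining days: (96 − 93) × €30,460 = €91,380
Per-day component: €1,610,760 + €91,380 = €1,702,140
Base plus per-day: €99,000 + €1,702,140 = €1,801,140
The violation was not negligent: no 50% increase.
Cap at €3,797,400: €1,801,140 is within the cap, no reduction.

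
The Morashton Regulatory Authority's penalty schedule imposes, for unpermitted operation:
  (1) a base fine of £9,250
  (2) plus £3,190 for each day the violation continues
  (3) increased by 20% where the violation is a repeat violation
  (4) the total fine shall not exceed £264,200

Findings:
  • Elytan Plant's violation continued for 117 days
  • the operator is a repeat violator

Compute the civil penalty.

Per-day component: 117 × £3,190 = £373,230
Base plus per-day: £9,250 + £373,230 = £382,480
Enhancement: 20% of £382,480 = £76,496
Enhanced fine: £382,480 + £76,496 = £458,976
Cap at £264,200: £458,976 exceeds the cap → £264,200

£264,200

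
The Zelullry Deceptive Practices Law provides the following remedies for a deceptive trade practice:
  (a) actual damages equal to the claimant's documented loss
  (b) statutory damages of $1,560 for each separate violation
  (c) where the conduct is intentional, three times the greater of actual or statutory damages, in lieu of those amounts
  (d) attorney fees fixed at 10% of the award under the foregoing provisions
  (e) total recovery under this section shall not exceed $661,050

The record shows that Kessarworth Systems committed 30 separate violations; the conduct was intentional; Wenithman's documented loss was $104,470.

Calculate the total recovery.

Statutory damages: 30 × $1,560 = $46,800
Greater of actual damages ($104,470) or statutory damages ($46,800): $104,470
Trebled: 3 × $104,470 = $313,410
Attorney fees: 10% of $313,410 = $31,341
Total before cap: $313,410 + $31,341 = $344,751
Cap at $661,050: $344,751 is within the cap, no reduction.

Total recovery: $344,751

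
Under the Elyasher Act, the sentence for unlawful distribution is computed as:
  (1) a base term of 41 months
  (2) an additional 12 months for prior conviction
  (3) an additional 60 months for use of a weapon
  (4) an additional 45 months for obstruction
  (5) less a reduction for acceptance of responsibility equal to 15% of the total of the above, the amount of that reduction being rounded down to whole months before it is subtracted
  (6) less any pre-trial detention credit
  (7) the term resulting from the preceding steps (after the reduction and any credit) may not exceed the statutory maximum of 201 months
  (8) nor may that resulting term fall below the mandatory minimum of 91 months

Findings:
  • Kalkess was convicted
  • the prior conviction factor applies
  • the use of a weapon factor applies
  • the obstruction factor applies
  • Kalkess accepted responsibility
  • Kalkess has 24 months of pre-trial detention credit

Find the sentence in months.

Prior conviction enhancement: +12 months
Use of a weapon enhancement: +60 months
Obstruction enhancement: +45 months
Adjusted term: 41 months + 12 months + 60 months + 45 months = 158 months
Acceptance of responsibility reduction: 15% of 158 months = 23 months (rounded down)
After reduction: 158 − 23 = 135 months
Less pre-trial detention credit: 135 months − 24 months = 111 months
Cap at 201 months: 111 months is within the cap, no reduction.
Minimum 91 months: 111 months meets the minimum, no increase.

111 months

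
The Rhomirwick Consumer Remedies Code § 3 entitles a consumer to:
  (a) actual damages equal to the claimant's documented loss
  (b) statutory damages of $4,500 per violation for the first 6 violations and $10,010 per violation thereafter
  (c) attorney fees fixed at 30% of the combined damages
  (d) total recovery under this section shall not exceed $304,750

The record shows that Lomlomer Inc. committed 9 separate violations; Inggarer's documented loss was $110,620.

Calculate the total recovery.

Total recovery: $217,945

First 6 violations: 6 × $4,500 = $27,000
Remaining violations: (9 − 6) × $10,010 = $30,030
Statutory damages: $27,000 + $30,030 = $57,030
Combined damages: $110,620 + $57,030 = $167,650
Attorney fees: 30% of $167,650 = $50,295
Total before cap: $167,650 + $50,295 = $217,945
Cap at $304,750: $217,945 is within the cap, no reduction.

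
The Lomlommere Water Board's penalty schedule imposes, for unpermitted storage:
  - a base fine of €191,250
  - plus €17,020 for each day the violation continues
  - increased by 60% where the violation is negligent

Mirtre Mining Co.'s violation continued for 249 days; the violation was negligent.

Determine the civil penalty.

€7,086,768

Per-day component: 249 × €17,020 = €4,237,980
Base plus per-day: €191,250 + €4,237,980 = €4,429,230
Enhancement: 60% of €4,429,230 = €2,657,538
Enhanced fine: €4,429,230 + €2,657,538 = €7,086,768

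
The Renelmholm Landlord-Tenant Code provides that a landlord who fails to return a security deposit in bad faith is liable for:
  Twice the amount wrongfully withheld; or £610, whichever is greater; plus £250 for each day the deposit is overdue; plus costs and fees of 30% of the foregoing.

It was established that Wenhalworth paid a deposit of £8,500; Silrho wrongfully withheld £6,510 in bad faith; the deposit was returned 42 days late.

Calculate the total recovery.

£30,576

Doubled: 2 × £6,510 = £13,020
Minimum £610: £13,020 meets the minimum, no increase.
Late-return penalty: 42 × £250 = £10,500
Damages plus late penalty: £13,020 + £10,500 = £23,520
Costs and fees: 30% of £23,520 = £7,056
Total recovery: £23,520 + £7,056 = £30,576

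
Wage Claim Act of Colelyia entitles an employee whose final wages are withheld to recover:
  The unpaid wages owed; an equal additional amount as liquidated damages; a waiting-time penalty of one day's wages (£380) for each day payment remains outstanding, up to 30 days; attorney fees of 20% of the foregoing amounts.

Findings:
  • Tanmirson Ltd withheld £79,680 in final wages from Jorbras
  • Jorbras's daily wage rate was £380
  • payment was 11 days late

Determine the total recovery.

Total award: £196,248

Liquidated damages (equal amount): £79,680
Penalty days: min(11, 30) = 11
Waiting-time penalty: 11 × £380 = £4,180
Subtotal: £79,680 + £79,680 + £4,180 = £163,540
Attorney fees: 20% of £163,540 = £32,708
Total award: £163,540 + £32,708 = £196,248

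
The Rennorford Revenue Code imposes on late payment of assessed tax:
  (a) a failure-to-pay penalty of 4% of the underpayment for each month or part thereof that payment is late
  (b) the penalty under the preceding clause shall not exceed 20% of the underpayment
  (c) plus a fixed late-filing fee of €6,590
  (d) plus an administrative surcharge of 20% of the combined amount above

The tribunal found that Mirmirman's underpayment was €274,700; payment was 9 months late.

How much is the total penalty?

Accrued rate: 4% × 9 = 36%, capped at 20% → 20%
Failure-to-pay penalty: 20% of €274,700 = €54,940
Penalty before surcharge: €54,940 + €6,590 = €61,530
Administrative surcharge: 20% of €61,530 = €12,306
Total penalty: €61,530 + €12,306 = €73,836

Penalty: €73,836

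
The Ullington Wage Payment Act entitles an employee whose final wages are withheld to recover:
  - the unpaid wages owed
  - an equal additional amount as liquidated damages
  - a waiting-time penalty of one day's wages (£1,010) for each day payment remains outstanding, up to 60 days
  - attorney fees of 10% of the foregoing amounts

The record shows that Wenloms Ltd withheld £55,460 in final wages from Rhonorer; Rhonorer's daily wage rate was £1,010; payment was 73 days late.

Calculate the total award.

Liquidated damages (equal amount): £55,460
Penalty days: min(73, 60) = 60
Waiting-time penalty: 60 × £1,010 = £60,600
Subtotal: £55,460 + £55,460 + £60,600 = £171,520
Attorney fees: 10% of £171,520 = £17,152
Total award: £171,520 + £17,152 = £188,672

£188,672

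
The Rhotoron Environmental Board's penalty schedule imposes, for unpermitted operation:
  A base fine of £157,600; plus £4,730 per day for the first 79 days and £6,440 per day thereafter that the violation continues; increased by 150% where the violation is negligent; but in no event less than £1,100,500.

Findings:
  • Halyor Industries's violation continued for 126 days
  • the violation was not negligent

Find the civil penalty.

£1,100,500

First 79 days: 79 × £4,730 = £373,670
Remaining days: (126 − 79) × £6,440 = £302,680
Per-day component: £373,670 + £302,680 = £676,350
Base plus per-day: £157,600 + £676,350 = £833,950
The violation was not negligent: no 150% increase.
Minimum £1,100,500: £833,950 is below the minimum → £1,100,500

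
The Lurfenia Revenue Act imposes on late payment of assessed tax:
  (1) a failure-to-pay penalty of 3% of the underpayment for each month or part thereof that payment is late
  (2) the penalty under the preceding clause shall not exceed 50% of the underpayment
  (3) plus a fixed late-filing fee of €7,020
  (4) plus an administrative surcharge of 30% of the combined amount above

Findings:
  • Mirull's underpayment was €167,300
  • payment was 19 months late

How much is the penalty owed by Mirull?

Accrued rate: 3% × 19 = 57%, capped at 50% → 50%
Failure-to-pay penalty: 50% of €167,300 = €83,650
Penalty before surcharge: €83,650 + €7,020 = €90,670
Administrative surcharge: 30% of €90,670 = €27,201
Total penalty: €90,670 + €27,201 = €117,871

€117,871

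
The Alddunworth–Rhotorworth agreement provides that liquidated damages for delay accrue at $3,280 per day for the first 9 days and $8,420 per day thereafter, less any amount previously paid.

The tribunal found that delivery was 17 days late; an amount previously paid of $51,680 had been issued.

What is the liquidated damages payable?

Liquidated damages: $45,200

First 9 days: 9 × $3,280 = $29,520
Remaining days: (17 − 9) × $8,420 = $67,360
Accrued per-day damages: $29,520 + $67,360 = $96,880
Less amount previously paid: $96,880 − $51,680 = $45,200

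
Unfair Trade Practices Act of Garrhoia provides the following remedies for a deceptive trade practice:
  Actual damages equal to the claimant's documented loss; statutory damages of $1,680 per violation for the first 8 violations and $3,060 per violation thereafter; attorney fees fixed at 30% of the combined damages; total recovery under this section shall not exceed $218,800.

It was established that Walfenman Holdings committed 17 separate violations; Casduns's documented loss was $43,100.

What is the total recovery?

First 8 violations: 8 × $1,680 = $13,440
Remaining violations: (17 − 8) × $3,060 = $27,540
Statutory damages: $13,440 + $27,540 = $40,980
Combined damages: $43,100 + $40,980 = $84,080
Attorney fees: 30% of $84,080 = $25,224
Total before cap: $84,080 + $25,224 = $109,304
Cap at $218,800: $109,304 is within the cap, no reduction.

Total recovery: $109,304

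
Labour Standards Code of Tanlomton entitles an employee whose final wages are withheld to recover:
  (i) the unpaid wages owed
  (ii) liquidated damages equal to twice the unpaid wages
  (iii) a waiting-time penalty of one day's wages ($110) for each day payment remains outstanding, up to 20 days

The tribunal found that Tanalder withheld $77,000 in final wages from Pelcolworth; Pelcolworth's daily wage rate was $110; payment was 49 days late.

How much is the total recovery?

$233,200

Doubled: 2 × $77,000 = $154,000
Penalty days: min(49, 20) = 20
Waiting-time penalty: 20 × $110 = $2,200
Total award: $77,000 + $154,000 + $2,200 = $233,200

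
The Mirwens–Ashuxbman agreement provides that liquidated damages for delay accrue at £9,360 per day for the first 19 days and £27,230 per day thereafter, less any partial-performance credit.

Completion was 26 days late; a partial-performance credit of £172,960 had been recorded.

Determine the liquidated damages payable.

First 19 days: 19 × £9,360 = £177,840
Remaining days: (26 − 19) × £27,230 = £190,610
Accrued per-day damages: £177,840 + £190,610 = £368,450
Less partial-performance credit: £368,450 − £172,960 = £195,490

£195,490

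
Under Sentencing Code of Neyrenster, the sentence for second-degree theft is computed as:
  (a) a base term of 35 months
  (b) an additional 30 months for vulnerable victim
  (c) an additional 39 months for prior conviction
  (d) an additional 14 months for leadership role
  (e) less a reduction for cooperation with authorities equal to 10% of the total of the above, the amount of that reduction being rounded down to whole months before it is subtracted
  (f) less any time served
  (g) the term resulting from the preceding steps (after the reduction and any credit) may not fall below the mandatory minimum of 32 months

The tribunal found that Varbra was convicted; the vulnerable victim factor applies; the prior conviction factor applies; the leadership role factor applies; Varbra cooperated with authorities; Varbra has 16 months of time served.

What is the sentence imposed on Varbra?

91 months

Vulnerable victim enhancement: +30 months
Prior conviction enhancement: +39 months
Leadership role enhancement: +14 months
Adjusted term: 35 months + 30 months + 39 months + 14 months = 118 months
Cooperation with authorities reduction: 10% of 118 months = 11 months (rounded down)
After reduction: 118 − 11 = 107 months
Less time served: 107 months − 16 months = 91 months
Minimum 32 months: 91 months meets the minimum, no increase.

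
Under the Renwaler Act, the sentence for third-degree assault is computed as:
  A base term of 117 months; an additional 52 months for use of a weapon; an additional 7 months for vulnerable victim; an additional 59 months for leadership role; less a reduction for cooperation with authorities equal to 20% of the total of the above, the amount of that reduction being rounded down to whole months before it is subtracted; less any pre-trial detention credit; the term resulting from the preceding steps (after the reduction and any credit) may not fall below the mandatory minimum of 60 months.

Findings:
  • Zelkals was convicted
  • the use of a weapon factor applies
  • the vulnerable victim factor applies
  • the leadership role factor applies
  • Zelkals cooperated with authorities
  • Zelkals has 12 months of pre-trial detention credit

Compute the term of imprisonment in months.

Use of a weapon enhancement: +52 months
Vulnerable victim enhancement: +7 months
Leadership role enhancement: +59 months
Adjusted term: 117 months + 52 months + 7 months + 59 months = 235 months
Cooperation with authorities reduction: 20% of 235 months = 47 months (rounded down)
After reduction: 235 − 47 = 188 months
Less pre-trial detention credit: 188 months − 12 months = 176 months
Minimum 60 months: 176 months meets the minimum, no increase.

176 months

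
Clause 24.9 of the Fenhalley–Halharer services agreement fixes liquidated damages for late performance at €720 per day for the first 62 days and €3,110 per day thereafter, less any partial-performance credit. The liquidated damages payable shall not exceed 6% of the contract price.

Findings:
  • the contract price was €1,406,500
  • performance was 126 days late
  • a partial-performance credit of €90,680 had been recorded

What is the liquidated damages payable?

€84,390

First 62 days: 62 × €720 = €44,640
Remaining days: (126 − 62) × €3,110 = €199,040
Accrued per-day damages: €44,640 + €199,040 = €243,680
Less partial-performance credit: €243,680 − €90,680 = €153,000
Cap: 6% of €1,406,500 = €84,390
Cap at €84,390: €153,000 exceeds the cap → €84,390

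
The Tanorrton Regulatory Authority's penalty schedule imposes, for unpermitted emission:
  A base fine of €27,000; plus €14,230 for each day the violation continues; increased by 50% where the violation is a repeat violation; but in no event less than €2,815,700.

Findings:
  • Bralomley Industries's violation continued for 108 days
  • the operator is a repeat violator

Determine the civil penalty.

€2,815,700

Per-day component: 108 × €14,230 = €1,536,840
Base plus per-day: €27,000 + €1,536,840 = €1,563,840
Enhancement: 50% of €1,563,840 = €781,920
Enhanced fine: €1,563,840 + €781,920 = €2,345,760
Minimum €2,815,700: €2,345,760 is below the minimum → €2,815,700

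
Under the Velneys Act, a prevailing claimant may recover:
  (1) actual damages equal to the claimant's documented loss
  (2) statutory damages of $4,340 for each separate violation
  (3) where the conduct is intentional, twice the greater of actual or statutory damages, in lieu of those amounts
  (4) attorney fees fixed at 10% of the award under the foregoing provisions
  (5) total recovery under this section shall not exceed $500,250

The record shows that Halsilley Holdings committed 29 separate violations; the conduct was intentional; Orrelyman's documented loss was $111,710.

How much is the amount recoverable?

$276,892

Statutory damages: 29 × $4,340 = $125,860
Greater of actual damages ($111,710) or statutory damages ($125,860): $125,860
Doubled: 2 × $125,860 = $251,720
Attorney fees: 10% of $251,720 = $25,172
Total before cap: $251,720 + $25,172 = $276,892
Cap at $500,250: $276,892 is within the cap, no reduction.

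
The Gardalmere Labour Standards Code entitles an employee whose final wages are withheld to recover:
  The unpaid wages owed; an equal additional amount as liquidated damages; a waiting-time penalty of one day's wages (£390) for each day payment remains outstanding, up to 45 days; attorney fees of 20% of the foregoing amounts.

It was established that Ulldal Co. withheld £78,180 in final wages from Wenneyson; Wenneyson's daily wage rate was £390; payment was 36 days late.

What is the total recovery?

Liquidated damages (equal amount): £78,180
Penalty days: min(36, 45) = 36
Waiting-time penalty: 36 × £390 = £14,040
Subtotal: £78,180 + £78,180 + £14,040 = £170,400
Attorney fees: 20% of £170,400 = £34,080
Total award: £170,400 + £34,080 = £204,480

£204,480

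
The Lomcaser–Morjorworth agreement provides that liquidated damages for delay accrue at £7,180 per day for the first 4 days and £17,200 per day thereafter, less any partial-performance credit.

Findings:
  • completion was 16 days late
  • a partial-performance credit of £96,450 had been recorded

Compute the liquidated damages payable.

£138,670

First 4 days: 4 × £7,180 = £28,720
Remaining days: (16 − 4) × £17,200 = £206,400
Accrued per-day damages: £28,720 + £206,400 = £235,120
Less partial-performance credit: £235,120 − £96,450 = £138,670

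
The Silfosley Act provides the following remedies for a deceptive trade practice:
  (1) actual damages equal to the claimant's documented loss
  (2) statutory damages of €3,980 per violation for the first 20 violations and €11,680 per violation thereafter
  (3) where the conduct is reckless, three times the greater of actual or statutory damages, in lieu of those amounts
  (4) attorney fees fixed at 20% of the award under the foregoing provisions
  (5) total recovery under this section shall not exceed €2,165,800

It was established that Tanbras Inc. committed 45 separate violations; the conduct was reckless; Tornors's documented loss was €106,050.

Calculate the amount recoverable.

Total recovery: €1,337,760

First 20 violations: 20 × €3,980 = €79,600
Remaining violations: (45 − 20) × €11,680 = €292,000
Statutory damages: €79,600 + €292,000 = €371,600
Greater of actual damages (€106,050) or statutory damages (€371,600): €371,600
Trebled: 3 × €371,600 = €1,114,800
Attorney fees: 20% of €1,114,800 = €222,960
Total before cap: €1,114,800 + €222,960 = €1,337,760
Cap at €2,165,800: €1,337,760 is within the cap, no reduction.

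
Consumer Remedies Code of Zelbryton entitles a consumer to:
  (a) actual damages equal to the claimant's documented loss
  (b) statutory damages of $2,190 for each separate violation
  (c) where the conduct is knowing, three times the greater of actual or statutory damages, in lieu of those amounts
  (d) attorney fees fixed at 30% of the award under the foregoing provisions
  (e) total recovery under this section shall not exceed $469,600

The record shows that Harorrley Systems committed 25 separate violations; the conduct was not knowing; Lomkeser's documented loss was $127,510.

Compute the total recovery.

Statutory damages: 25 × $2,190 = $54,750
Conduct not knowing: the in-lieu enhancement does not apply.
Actual plus statutory damages: $127,510 + $54,750 = $182,260
Attorney fees: 30% of $182,260 = $54,678
Total before cap: $182,260 + $54,678 = $236,938
Cap at $469,600: $236,938 is within the cap, no reduction.

Total recovery: $236,938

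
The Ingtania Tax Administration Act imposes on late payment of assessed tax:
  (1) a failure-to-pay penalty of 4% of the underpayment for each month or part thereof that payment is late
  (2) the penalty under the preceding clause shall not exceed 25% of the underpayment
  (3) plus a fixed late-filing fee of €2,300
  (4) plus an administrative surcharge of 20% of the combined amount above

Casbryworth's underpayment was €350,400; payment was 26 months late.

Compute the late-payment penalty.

€107,880

Accrued rate: 4% × 26 = 104%, capped at 25% → 25%
Failure-to-pay penalty: 25% of €350,400 = €87,600
Penalty before surcharge: €87,600 + €2,300 = €89,900
Administrative surcharge: 20% of €89,900 = €17,980
Total penalty: €89,900 + €17,980 = €107,880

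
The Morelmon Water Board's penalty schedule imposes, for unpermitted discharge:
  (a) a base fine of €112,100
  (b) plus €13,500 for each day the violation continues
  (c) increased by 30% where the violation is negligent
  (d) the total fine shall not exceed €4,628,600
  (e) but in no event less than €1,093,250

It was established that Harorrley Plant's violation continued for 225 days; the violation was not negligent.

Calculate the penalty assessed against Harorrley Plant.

Per-day component: 225 × €13,500 = €3,037,500
Base plus per-day: €112,100 + €3,037,500 = €3,149,600
The violation was not negligent: no 30% increase.
Cap at €4,628,600: €3,149,600 is within the cap, no reduction.
Minimum €1,093,250: €3,149,600 meets the minimum, no increase.

€3,149,600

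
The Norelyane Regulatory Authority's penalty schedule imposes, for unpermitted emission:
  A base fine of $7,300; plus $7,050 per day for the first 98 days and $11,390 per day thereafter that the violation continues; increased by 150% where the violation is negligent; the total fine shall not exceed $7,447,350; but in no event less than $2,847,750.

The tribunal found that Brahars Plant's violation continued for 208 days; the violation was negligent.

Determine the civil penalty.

First 98 days: 98 × $7,050 = $690,900
Remaining days: (208 − 98) × $11,390 = $1,252,900
Per-day component: $690,900 + $1,252,900 = $1,943,800
Base plus per-day: $7,300 + $1,943,800 = $1,951,100
Enhancement: 150% of $1,951,100 = $2,926,650
Enhanced fine: $1,951,100 + $2,926,650 = $4,877,750
Cap at $7,447,350: $4,877,750 is within the cap, no reduction.
Minimum $2,847,750: $4,877,750 meets the minimum, no increase.

$4,877,750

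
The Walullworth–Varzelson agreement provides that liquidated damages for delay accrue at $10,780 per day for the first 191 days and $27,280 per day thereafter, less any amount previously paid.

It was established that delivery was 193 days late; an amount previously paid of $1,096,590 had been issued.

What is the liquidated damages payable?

First 191 days: 191 × $10,780 = $2,058,980
Remaining days: (193 − 191) × $27,280 = $54,560
Accrued per-day damages: $2,058,980 + $54,560 = $2,113,540
Less amount previously paid: $2,113,540 − $1,096,590 = $1,016,950

$1,016,950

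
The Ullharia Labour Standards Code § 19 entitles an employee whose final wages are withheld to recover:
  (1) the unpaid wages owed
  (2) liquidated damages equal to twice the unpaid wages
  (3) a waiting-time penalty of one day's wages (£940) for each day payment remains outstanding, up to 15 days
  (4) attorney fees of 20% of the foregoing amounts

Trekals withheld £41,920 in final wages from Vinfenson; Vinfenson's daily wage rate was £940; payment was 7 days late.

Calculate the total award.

Doubled: 2 × £41,920 = £83,840
Penalty days: min(7, 15) = 7
Waiting-time penalty: 7 × £940 = £6,580
Subtotal: £41,920 + £83,840 + £6,580 = £132,340
Attorney fees: 20% of £132,340 = £26,468
Total award: £132,340 + £26,468 = £158,808

£158,808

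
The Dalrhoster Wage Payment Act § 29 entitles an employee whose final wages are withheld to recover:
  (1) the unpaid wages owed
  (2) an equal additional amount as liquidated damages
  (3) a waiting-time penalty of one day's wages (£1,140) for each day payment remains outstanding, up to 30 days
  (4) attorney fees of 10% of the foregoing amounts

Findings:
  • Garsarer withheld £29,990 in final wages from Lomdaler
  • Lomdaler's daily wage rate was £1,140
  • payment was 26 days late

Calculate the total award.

£98,582

Liquidated damages (equal amount): £29,990
Penalty days: min(26, 30) = 26
Waiting-time penalty: 26 × £1,140 = £29,640
Subtotal: £29,990 + £29,990 + £29,640 = £89,620
Attorney fees: 10% of £89,620 = £8,962
Total award: £89,620 + £8,962 = £98,582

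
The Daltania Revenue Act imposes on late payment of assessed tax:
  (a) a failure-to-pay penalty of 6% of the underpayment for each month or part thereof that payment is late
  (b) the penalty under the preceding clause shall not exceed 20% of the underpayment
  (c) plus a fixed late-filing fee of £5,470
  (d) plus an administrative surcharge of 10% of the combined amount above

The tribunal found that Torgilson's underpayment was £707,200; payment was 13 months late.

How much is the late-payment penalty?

£161,601

Accrued rate: 6% × 13 = 78%, capped at 20% → 20%
Failure-to-pay penalty: 20% of £707,200 = £141,440
Penalty before surcharge: £141,440 + £5,470 = £146,910
Administrative surcharge: 10% of £146,910 = £14,691
Total penalty: £146,910 + £14,691 = £161,601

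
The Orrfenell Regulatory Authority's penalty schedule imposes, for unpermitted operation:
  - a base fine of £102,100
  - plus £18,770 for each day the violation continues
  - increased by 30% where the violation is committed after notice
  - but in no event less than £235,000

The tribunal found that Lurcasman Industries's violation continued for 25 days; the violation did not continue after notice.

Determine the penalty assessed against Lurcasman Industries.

Civil penalty: £571,350

Per-day component: 25 × £18,770 = £469,250
Base plus per-day: £102,100 + £469,250 = £571,350
The violation did not continue after notice: no 30% increase.
Minimum £235,000: £571,350 meets the minimum, no increase.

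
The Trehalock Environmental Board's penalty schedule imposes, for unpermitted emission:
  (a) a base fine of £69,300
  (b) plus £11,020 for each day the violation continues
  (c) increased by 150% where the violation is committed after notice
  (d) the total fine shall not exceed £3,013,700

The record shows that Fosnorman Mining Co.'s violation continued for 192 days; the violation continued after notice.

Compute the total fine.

Civil penalty: £3,013,700

Per-day component: 192 × £11,020 = £2,115,840
Base plus per-day: £69,300 + £2,115,840 = £2,185,140
Enhancement: 150% of £2,185,140 = £3,277,710
Enhanced fine: £2,185,140 + £3,277,710 = £5,462,850
Cap at £3,013,700: £5,462,850 exceeds the cap → £3,013,700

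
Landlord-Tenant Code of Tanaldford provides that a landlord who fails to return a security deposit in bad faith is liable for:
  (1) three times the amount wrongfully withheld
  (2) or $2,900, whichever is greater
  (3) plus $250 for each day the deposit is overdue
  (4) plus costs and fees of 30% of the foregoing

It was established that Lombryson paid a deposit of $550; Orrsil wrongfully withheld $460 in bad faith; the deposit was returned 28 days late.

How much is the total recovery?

Recovery: $12,870

Trebled: 3 × $460 = $1,380
Minimum $2,900: $1,380 is below the minimum → $2,900
Late-return penalty: 28 × $250 = $7,000
Damages plus late penalty: $2,900 + $7,000 = $9,900
Costs and fees: 30% of $9,900 = $2,970
Total recovery: $9,900 + $2,970 = $12,870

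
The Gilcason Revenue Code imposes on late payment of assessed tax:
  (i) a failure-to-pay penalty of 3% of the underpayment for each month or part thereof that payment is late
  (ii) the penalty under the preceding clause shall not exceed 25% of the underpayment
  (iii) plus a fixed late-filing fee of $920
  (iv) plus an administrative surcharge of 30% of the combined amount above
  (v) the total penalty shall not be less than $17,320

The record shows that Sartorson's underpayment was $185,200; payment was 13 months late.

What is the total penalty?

Accrued rate: 3% × 13 = 39%, capped at 25% → 25%
Failure-to-pay penalty: 25% of $185,200 = $46,300
Penalty before surcharge: $46,300 + $920 = $47,220
Administrative surcharge: 30% of $47,220 = $14,166
Total penalty: $47,220 + $14,166 = $61,386
Minimum $17,320: $61,386 meets the minimum, no increase.

Penalty: $61,386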